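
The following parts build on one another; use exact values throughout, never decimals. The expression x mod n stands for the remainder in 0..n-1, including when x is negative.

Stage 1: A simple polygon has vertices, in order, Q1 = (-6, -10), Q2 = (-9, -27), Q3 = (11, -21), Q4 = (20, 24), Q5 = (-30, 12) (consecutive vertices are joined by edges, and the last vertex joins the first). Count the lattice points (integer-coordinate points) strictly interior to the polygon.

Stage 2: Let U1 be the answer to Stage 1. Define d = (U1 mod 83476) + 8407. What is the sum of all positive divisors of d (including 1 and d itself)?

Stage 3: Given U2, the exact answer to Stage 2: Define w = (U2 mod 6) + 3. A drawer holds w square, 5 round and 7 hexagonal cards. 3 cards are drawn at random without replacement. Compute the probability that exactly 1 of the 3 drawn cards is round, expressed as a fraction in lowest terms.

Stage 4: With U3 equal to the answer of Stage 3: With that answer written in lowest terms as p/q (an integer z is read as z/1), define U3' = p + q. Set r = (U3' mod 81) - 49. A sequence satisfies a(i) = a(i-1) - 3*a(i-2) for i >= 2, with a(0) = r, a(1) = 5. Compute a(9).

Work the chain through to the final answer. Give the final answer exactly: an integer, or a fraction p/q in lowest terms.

Stage 1: cross terms: (-6*-27 - -9*-10)=72, (-9*-21 - 11*-27)=486, (11*24 - 20*-21)=684, (20*12 - -30*24)=960, (-30*-10 - -6*12)=372; twice the area = |2574| = 2574; area = 1287; boundary points = 1 + 2 + 9 + 2 + 2 = 16; strictly interior points = area - boundary/2 + 1 = 1280; answer 1280
Stage 2: U1 = 1280; d = 9687; 9687 = 3 * 3229; sigma = (1 + 3) * (1 + 3229) = 4 * 3230 = 12920; answer 12920
Stage 3: U2 = 12920; w = 5; total draws C(17,3) = 680; favorable C(5,1)*C(12,2) = 330; P = 33/68; answer 33/68
Stage 4: U3 = 33/68; threaded value p + q = 101; r = -29; a(2) = 1*(5) - 3*(-29) = 92; iterating: a(2)=92, a(3)=77, a(4)=-199, a(5)=-430, a(6)=167, a(7)=1457, a(8)=956, a(9)=-3415; answer -3415

-3415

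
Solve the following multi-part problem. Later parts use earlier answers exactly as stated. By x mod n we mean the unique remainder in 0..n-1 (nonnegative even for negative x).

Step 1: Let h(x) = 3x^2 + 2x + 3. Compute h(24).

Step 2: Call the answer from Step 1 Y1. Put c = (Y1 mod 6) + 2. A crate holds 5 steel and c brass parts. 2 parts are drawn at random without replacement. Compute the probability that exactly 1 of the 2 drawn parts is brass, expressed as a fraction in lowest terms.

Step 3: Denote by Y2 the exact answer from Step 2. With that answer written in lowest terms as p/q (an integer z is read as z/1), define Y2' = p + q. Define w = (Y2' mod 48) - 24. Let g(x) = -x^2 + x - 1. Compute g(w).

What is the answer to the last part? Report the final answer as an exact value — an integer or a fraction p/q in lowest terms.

Step 1: 3*(24)^2 + 2*(24)^1 + 3 = (1728) + (48) + (3) = 1779; answer 1779
Step 2: Y1 = 1779; c = 5; total draws C(10,2) = 45; favorable C(5,1)*C(5,1) = 25; P = 5/9; answer 5/9
Step 3: Y2 = 5/9; threaded value p + q = 14; w = -10; -1*(-10)^2 + 1*(-10)^1 - 1 = (-100) + (-10) + (-1) = -111; answer -111

-111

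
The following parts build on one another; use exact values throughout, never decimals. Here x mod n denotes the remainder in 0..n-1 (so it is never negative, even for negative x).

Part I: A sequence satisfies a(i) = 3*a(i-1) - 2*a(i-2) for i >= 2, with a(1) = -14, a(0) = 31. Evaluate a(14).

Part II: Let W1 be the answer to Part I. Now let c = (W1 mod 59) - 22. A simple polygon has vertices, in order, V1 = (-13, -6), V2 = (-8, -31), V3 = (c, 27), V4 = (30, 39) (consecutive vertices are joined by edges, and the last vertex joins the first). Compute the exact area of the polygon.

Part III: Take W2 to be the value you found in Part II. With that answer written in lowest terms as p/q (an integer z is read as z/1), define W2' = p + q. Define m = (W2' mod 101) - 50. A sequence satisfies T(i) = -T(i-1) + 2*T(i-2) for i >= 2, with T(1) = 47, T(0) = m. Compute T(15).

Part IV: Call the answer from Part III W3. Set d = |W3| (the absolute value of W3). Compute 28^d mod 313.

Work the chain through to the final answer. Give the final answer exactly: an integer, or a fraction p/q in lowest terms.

212

Part I: a(2) = 3*(-14) - 2*(31) = -104; iterating: a(2)=-104, a(3)=-284, a(4)=-644, a(5)=-1364, a(6)=-2804, a(7)=-5684, a(8)=-11444, a(9)=-22964, a(10)=-46004, a(11)=-92084, a(12)=-184244, a(13)=-368564, a(14)=-737204; answer -737204
Part II: W1 = -737204; c = -21; cross terms: (-13*-31 - -8*-6)=355, (-8*27 - -21*-31)=-867, (-21*39 - 30*27)=-1629, (30*-6 - -13*39)=327; twice the area = |-1814| = 1814; area = 907; answer 907
Part III: W2 = 907; threaded value p + q = 908; m = 50; T(2) = -1*(47) + 2*(50) = 53; iterating: T(2)=53, T(3)=41, T(4)=65, T(5)=17, T(6)=113, T(7)=-79, T(8)=305, T(9)=-463, T(10)=1073, T(11)=-1999, T(12)=4145, T(13)=-8143, T(14)=16433, T(15)=-32719; answer -32719
Part IV: W3 = -32719; d = 32719; squarings mod 313: 28^1=28, 28^2=158, 28^4=237, 28^8=142, 28^16=132, 28^32=209, 28^64=174, 28^128=228, 28^256=26, 28^512=50, 28^1024=309, 28^2048=16, 28^4096=256, 28^8192=119, 28^16384=76; 28^32719 = 28^1 * 28^2 * 28^4 * 28^8 * 28^64 * 28^128 * 28^256 * 28^512 * 28^1024 * 28^2048 * 28^4096 * 28^8192 * 28^16384 = 212 (mod 313); answer 212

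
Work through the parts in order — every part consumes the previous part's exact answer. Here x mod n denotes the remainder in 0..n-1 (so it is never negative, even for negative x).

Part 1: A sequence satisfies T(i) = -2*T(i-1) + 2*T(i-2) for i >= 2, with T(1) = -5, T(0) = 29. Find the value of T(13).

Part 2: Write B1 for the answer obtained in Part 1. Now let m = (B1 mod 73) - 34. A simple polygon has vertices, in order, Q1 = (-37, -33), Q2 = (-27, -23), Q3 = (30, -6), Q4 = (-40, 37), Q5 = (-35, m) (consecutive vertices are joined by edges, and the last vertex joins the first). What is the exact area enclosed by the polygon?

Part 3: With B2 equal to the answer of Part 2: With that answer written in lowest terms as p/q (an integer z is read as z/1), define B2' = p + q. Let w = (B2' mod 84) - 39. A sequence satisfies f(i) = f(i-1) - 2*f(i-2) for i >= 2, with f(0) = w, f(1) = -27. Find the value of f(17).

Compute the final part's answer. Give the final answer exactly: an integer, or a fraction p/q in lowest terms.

-63

Part 1: T(2) = -2*(-5) + 2*(29) = 68; iterating: T(2)=68, T(3)=-146, T(4)=428, T(5)=-1148, T(6)=3152, T(7)=-8600, T(8)=23504, T(9)=-64208, T(10)=175424, T(11)=-479264, T(12)=1309376, T(13)=-3577280; answer -3577280
Part 2: B1 = -3577280; m = -22; cross terms: (-37*-23 - -27*-33)=-40, (-27*-6 - 30*-23)=852, (30*37 - -40*-6)=870, (-40*-22 - -35*37)=2175, (-35*-33 - -37*-22)=341; twice the area = |4198| = 4198; area = 2099; answer 2099
Part 3: B2 = 2099; threaded value p + q = 2100; w = -39; f(2) = 1*(-27) - 2*(-39) = 51; iterating: f(2)=51, f(3)=105, f(4)=3, f(5)=-207, f(6)=-213, f(7)=201, f(8)=627, f(9)=225, f(10)=-1029, f(11)=-1479, f(12)=579, f(13)=3537, f(14)=2379, f(15)=-4695, f(16)=-9453, f(17)=-63; answer -63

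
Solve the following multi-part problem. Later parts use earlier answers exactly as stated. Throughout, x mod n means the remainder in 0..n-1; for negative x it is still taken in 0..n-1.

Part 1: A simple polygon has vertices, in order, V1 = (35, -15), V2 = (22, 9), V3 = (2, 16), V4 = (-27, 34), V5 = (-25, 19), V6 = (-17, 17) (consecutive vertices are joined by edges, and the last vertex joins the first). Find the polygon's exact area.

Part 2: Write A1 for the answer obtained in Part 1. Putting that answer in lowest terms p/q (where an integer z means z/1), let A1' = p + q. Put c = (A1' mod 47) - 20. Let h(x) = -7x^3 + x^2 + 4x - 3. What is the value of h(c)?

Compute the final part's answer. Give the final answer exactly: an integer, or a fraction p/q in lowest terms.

-6863

Part 1: cross terms: (35*9 - 22*-15)=645, (22*16 - 2*9)=334, (2*34 - -27*16)=500, (-27*19 - -25*34)=337, (-25*17 - -17*19)=-102, (-17*-15 - 35*17)=-340; twice the area = |1374| = 1374; area = 687; answer 687
Part 2: A1 = 687; threaded value p + q = 688; c = 10; -7*(10)^3 + 1*(10)^2 + 4*(10)^1 - 3 = (-7000) + (100) + (40) + (-3) = -6863; answer -6863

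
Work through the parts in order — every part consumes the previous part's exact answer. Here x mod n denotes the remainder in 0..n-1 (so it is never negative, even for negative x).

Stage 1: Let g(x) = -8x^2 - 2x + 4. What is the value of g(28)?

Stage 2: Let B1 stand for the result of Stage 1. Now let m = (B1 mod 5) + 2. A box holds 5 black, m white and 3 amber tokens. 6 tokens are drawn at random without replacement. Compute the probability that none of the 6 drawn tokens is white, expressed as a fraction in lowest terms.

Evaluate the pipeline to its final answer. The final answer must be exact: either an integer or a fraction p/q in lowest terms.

2/33

Stage 1: -8*(28)^2 - 2*(28)^1 + 4 = (-6272) + (-56) + (4) = -6324; answer -6324
Stage 2: B1 = -6324; m = 3; total draws C(11,6) = 462; favorable C(8,6) = 28; P = 2/33; answer 2/33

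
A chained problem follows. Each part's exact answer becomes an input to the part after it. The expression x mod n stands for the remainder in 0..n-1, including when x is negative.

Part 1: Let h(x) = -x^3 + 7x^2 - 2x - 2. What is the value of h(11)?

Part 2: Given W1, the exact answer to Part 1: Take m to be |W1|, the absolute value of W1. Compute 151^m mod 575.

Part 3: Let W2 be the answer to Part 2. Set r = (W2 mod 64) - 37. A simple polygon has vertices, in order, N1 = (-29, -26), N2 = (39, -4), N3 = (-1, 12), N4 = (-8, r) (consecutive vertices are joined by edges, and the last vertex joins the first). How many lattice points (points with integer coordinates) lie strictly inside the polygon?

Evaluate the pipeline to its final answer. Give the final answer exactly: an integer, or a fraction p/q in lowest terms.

Part 1: -1*(11)^3 + 7*(11)^2 - 2*(11)^1 - 2 = (-1331) + (847) + (-22) + (-2) = -508; answer -508
Part 2: W1 = -508; m = 508; squarings mod 575: 151^1=151, 151^2=376, 151^4=501, 151^8=301, 151^16=326, 151^32=476, 151^64=26, 151^128=101, 151^256=426; 151^508 = 151^4 * 151^8 * 151^16 * 151^32 * 151^64 * 151^128 * 151^256 = 376 (mod 575); answer 376
Part 3: W2 = 376; r = 19; cross terms: (-29*-4 - 39*-26)=1130, (39*12 - -1*-4)=464, (-1*19 - -8*12)=77, (-8*-26 - -29*19)=759; twice the area = |2430| = 2430; area = 1215; boundary points = 2 + 8 + 7 + 3 = 20; strictly interior points = area - boundary/2 + 1 = 1206; answer 1206

1206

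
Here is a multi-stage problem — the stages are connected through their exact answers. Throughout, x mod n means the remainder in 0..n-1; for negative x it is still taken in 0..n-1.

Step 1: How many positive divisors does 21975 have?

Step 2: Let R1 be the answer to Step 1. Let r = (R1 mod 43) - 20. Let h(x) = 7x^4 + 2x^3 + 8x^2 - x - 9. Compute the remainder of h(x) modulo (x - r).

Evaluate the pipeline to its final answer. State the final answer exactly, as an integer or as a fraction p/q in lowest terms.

28159

Step 1: 21975 = 3 * 5^2 * 293; number of divisors = (1+1) * (2+1) * (1+1) = 12; answer 12
Step 2: R1 = 12; r = -8; remainder = value at the root: 7*(-8)^4 + 2*(-8)^3 + 8*(-8)^2 - 1*(-8)^1 - 9 = (28672) + (-1024) + (512) + (8) + (-9) = 28159; answer 28159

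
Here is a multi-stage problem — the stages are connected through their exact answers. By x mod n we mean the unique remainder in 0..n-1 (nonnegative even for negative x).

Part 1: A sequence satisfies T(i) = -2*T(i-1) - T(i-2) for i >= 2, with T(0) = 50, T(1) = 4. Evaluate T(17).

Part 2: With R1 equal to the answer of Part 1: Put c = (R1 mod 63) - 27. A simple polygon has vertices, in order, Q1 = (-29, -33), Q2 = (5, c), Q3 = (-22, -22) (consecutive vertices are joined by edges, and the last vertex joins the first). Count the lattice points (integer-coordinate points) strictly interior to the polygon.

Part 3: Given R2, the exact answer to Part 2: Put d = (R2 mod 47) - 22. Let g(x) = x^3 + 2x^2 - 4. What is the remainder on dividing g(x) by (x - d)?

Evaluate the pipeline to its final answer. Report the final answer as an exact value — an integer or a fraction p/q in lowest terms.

Part 1: T(2) = -2*(4) - 1*(50) = -58; iterating: T(2)=-58, T(3)=112, T(4)=-166, T(5)=220, T(6)=-274, T(7)=328, T(8)=-382, T(9)=436, T(10)=-490, T(11)=544, T(12)=-598, T(13)=652, T(14)=-706, T(15)=760, T(16)=-814, T(17)=868; answer 868
Part 2: R1 = 868; c = 22; cross terms: (-29*22 - 5*-33)=-473, (5*-22 - -22*22)=374, (-22*-33 - -29*-22)=88; twice the area = |-11| = 11; area = 11/2; boundary points = 1 + 1 + 1 = 3; strictly interior points = area - boundary/2 + 1 = 5; answer 5
Part 3: R2 = 5; d = -17; remainder = value at the root: 1*(-17)^3 + 2*(-17)^2 - 4 = (-4913) + (578) + (-4) = -4339; answer -4339

-4339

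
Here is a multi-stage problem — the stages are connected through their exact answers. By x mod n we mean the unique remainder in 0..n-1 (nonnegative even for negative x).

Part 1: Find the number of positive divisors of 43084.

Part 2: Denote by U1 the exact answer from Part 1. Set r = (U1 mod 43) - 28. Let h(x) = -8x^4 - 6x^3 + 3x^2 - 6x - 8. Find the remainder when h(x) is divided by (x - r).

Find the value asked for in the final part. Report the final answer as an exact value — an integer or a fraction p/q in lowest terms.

-1808584

Part 1: 43084 = 2^2 * 10771; number of divisors = (2+1) * (1+1) = 6; answer 6
Part 2: U1 = 6; r = -22; remainder = value at the root: -8*(-22)^4 - 6*(-22)^3 + 3*(-22)^2 - 6*(-22)^1 - 8 = (-1874048) + (63888) + (1452) + (132) + (-8) = -1808584; answer -1808584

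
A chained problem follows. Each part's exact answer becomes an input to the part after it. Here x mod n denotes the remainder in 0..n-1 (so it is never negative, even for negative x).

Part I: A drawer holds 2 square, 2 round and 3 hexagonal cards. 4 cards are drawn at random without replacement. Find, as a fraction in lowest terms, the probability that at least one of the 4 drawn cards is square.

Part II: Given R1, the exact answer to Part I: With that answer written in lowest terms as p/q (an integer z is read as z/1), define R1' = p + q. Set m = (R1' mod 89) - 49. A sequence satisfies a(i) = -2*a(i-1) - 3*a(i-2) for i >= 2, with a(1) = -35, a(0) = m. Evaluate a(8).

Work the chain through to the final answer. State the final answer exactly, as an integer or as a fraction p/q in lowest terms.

Part I: total draws C(7,4) = 35; complement C(5,4) = 5; favorable 35 - 5 = 30; P = 6/7; answer 6/7
Part II: R1 = 6/7; threaded value p + q = 13; m = -36; a(2) = -2*(-35) - 3*(-36) = 178; iterating: a(2)=178, a(3)=-251, a(4)=-32, a(5)=817, a(6)=-1538, a(7)=625, a(8)=3364; answer 3364

3364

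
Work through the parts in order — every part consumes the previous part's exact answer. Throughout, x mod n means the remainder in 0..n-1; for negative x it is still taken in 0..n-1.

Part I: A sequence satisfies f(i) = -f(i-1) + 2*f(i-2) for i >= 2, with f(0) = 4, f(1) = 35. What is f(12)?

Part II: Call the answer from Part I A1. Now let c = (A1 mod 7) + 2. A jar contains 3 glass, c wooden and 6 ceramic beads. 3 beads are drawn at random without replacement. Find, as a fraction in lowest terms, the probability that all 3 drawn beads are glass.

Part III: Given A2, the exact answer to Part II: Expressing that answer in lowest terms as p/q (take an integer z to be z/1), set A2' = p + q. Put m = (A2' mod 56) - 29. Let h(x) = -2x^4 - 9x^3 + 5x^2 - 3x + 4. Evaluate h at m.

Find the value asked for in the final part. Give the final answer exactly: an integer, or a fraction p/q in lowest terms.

Part I: f(2) = -1*(35) + 2*(4) = -27; iterating: f(2)=-27, f(3)=97, f(4)=-151, f(5)=345, f(6)=-647, f(7)=1337, f(8)=-2631, f(9)=5305, f(10)=-10567, f(11)=21177, f(12)=-42311; answer -42311
Part II: A1 = -42311; c = 6; total draws C(15,3) = 455; favorable C(3,3) = 1; P = 1/455; answer 1/455
Part III: A2 = 1/455; threaded value p + q = 456; m = -21; -2*(-21)^4 - 9*(-21)^3 + 5*(-21)^2 - 3*(-21)^1 + 4 = (-388962) + (83349) + (2205) + (63) + (4) = -303341; answer -303341

-303341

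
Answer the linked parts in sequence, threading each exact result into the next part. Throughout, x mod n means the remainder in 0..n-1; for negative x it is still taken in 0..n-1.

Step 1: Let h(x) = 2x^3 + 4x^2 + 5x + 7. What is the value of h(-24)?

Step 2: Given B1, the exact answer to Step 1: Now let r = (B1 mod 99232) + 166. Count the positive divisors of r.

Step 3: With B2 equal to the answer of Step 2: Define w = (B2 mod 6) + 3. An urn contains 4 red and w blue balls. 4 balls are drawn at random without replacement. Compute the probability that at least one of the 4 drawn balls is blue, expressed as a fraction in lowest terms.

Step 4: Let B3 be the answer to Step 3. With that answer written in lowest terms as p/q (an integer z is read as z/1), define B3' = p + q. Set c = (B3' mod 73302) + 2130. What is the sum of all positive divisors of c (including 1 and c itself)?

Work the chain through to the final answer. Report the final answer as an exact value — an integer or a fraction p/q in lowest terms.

Step 1: 2*(-24)^3 + 4*(-24)^2 + 5*(-24)^1 + 7 = (-27648) + (2304) + (-120) + (7) = -25457; answer -25457
Step 2: B1 = -25457; r = 73941; 73941 = 3 * 7^2 * 503; number of divisors = (1+1) * (2+1) * (1+1) = 12; answer 12
Step 3: B2 = 12; w = 3; total draws C(7,4) = 35; complement C(4,4) = 1; favorable 35 - 1 = 34; P = 34/35; answer 34/35
Step 4: B3 = 34/35; threaded value p + q = 69; c = 2199; 2199 = 3 * 733; sigma = (1 + 3) * (1 + 733) = 4 * 734 = 2936; answer 2936

2936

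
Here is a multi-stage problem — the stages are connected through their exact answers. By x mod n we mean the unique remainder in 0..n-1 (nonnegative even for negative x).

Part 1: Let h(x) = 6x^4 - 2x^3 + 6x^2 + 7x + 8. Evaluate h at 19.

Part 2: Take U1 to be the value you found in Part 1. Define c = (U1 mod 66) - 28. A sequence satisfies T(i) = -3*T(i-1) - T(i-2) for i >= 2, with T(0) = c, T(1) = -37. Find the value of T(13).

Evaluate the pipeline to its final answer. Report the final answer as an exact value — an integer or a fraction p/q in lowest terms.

Part 1: 6*(19)^4 - 2*(19)^3 + 6*(19)^2 + 7*(19)^1 + 8 = (781926) + (-13718) + (2166) + (133) + (8) = 770515; answer 770515
Part 2: U1 = 770515; c = 3; T(2) = -3*(-37) - 1*(3) = 108; iterating: T(2)=108, T(3)=-287, T(4)=753, T(5)=-1972, T(6)=5163, T(7)=-13517, T(8)=35388, T(9)=-92647, T(10)=242553, T(11)=-635012, T(12)=1662483, T(13)=-4352437; answer -4352437

-4352437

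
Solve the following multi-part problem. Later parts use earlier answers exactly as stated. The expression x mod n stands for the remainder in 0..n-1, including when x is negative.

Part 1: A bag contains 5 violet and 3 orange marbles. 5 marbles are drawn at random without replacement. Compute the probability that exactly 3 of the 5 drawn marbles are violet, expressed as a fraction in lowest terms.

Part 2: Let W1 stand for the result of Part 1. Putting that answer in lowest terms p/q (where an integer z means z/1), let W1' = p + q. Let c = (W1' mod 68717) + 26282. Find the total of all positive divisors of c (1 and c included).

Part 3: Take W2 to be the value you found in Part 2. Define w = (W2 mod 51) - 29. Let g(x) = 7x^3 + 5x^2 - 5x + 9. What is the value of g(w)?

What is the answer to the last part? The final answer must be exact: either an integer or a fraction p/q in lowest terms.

1671

Part 1: total draws C(8,5) = 56; favorable C(5,3)*C(3,2) = 30; P = 15/28; answer 15/28
Part 2: W1 = 15/28; threaded value p + q = 43; c = 26325; 26325 = 3^4 * 5^2 * 13; sigma = (1 + 3 + 9 + 27 + 81) * (1 + 5 + 25) * (1 + 13) = 121 * 31 * 14 = 52514; answer 52514
Part 3: W2 = 52514; w = 6; 7*(6)^3 + 5*(6)^2 - 5*(6)^1 + 9 = (1512) + (180) + (-30) + (9) = 1671; answer 1671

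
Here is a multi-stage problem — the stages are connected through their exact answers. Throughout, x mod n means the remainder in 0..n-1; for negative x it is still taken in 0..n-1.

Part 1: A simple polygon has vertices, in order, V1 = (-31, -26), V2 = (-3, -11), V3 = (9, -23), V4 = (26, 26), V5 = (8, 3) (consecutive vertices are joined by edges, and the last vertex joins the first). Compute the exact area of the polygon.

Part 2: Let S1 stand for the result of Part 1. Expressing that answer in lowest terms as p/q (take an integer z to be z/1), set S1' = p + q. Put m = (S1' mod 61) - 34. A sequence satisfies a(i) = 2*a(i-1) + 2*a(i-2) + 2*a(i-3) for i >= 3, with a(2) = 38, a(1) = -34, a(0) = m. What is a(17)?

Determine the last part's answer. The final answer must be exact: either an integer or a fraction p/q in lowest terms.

Part 1: cross terms: (-31*-11 - -3*-26)=263, (-3*-23 - 9*-11)=168, (9*26 - 26*-23)=832, (26*3 - 8*26)=-130, (8*-26 - -31*3)=-115; twice the area = |1018| = 1018; area = 509; answer 509
Part 2: S1 = 509; threaded value p + q = 510; m = -12; a(3) = 2*(38) + 2*(-34) + 2*(-12) = -16; iterating: a(3)=-16, a(4)=-24, a(5)=-4, a(6)=-88, a(7)=-232, a(8)=-648, a(9)=-1936, a(10)=-5632, a(11)=-16432, a(12)=-48000, a(13)=-140128, a(14)=-409120, a(15)=-1194496, a(16)=-3487488, a(17)=-10182208; answer -10182208

-10182208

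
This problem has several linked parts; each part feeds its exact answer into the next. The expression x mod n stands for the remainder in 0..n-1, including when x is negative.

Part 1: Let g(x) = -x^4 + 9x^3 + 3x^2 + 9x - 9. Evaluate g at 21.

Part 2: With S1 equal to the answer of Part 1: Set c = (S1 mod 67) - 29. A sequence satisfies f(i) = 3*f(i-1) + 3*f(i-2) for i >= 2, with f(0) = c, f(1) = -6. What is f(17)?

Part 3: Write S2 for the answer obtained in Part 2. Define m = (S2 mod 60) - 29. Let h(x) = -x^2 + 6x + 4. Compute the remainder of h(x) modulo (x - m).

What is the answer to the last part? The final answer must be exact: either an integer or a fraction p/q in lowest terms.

Part 1: -1*(21)^4 + 9*(21)^3 + 3*(21)^2 + 9*(21)^1 - 9 = (-194481) + (83349) + (1323) + (189) + (-9) = -109629; answer -109629
Part 2: S1 = -109629; c = 21; f(2) = 3*(-6) + 3*(21) = 45; iterating: f(2)=45, f(3)=117, f(4)=486, f(5)=1809, f(6)=6885, f(7)=26082, f(8)=98901, f(9)=374949, f(10)=1421550, f(11)=5389497, f(12)=20433141, f(13)=77467914, f(14)=293703165, f(15)=1113513237, f(16)=4221649206, f(17)=16005487329; answer 16005487329
Part 3: S2 = 16005487329; m = -20; remainder = value at the root: -1*(-20)^2 + 6*(-20)^1 + 4 = (-400) + (-120) + (4) = -516; answer -516

-516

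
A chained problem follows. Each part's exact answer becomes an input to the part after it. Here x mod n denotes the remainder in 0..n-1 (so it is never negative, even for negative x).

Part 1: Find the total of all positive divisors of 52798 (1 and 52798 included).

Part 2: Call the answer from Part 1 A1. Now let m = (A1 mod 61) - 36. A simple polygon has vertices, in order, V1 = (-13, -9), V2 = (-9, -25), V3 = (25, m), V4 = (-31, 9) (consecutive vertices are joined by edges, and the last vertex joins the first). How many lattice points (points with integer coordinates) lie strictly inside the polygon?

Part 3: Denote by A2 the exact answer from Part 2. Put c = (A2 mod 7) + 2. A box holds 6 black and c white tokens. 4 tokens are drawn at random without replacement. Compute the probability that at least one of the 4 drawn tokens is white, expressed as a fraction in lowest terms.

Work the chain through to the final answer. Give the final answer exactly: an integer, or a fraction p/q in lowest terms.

986/1001

Part 1: 52798 = 2 * 26399; sigma = (1 + 2) * (1 + 26399) = 3 * 26400 = 79200; answer 79200
Part 2: A1 = 79200; m = -14; cross terms: (-13*-25 - -9*-9)=244, (-9*-14 - 25*-25)=751, (25*9 - -31*-14)=-209, (-31*-9 - -13*9)=396; twice the area = |1182| = 1182; area = 591; boundary points = 4 + 1 + 1 + 18 = 24; strictly interior points = area - boundary/2 + 1 = 580; answer 580
Part 3: A2 = 580; c = 8; total draws C(14,4) = 1001; complement C(6,4) = 15; favorable 1001 - 15 = 986; P = 986/1001; answer 986/1001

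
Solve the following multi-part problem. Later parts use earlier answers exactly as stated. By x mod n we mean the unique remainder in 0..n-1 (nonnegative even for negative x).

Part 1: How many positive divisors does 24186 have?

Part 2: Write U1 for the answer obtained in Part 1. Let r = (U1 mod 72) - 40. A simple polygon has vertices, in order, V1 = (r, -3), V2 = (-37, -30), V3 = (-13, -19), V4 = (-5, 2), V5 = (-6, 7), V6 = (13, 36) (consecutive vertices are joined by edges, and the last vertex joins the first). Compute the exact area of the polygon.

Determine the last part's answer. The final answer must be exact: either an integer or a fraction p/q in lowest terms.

648

Part 1: 24186 = 2 * 3 * 29 * 139; number of divisors = (1+1) * (1+1) * (1+1) * (1+1) = 16; answer 16
Part 2: U1 = 16; r = -24; cross terms: (-24*-30 - -37*-3)=609, (-37*-19 - -13*-30)=313, (-13*2 - -5*-19)=-121, (-5*7 - -6*2)=-23, (-6*36 - 13*7)=-307, (13*-3 - -24*36)=825; twice the area = |1296| = 1296; area = 648; answer 648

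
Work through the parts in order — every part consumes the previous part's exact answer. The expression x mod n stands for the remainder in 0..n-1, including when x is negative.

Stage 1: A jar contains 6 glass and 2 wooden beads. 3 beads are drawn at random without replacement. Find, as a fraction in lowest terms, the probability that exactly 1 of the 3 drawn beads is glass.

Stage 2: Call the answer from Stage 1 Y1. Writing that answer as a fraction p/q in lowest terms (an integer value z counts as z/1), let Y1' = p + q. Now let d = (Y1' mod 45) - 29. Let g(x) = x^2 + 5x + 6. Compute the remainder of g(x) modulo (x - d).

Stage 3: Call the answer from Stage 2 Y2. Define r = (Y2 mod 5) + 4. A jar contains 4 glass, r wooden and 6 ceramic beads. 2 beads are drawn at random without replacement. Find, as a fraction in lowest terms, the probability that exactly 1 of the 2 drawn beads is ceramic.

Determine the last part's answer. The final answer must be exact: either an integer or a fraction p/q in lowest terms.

48/91

Stage 1: total draws C(8,3) = 56; favorable C(6,1)*C(2,2) = 6; P = 3/28; answer 3/28
Stage 2: Y1 = 3/28; threaded value p + q = 31; d = 2; remainder = value at the root: 1*(2)^2 + 5*(2)^1 + 6 = (4) + (10) + (6) = 20; answer 20
Stage 3: Y2 = 20; r = 4; total draws C(14,2) = 91; favorable C(6,1)*C(8,1) = 48; P = 48/91; answer 48/91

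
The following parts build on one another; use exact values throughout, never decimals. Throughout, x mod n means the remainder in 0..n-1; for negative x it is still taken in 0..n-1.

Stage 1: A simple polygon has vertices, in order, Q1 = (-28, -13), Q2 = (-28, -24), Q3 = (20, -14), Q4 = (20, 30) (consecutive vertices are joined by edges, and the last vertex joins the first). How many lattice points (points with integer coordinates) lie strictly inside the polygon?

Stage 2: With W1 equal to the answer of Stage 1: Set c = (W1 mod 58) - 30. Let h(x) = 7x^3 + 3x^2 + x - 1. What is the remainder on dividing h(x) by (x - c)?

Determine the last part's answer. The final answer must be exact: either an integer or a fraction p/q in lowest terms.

Stage 1: cross terms: (-28*-24 - -28*-13)=308, (-28*-14 - 20*-24)=872, (20*30 - 20*-14)=880, (20*-13 - -28*30)=580; twice the area = |2640| = 2640; area = 1320; boundary points = 11 + 2 + 44 + 1 = 58; strictly interior points = area - boundary/2 + 1 = 1292; answer 1292
Stage 2: W1 = 1292; c = -14; remainder = value at the root: 7*(-14)^3 + 3*(-14)^2 + 1*(-14)^1 - 1 = (-19208) + (588) + (-14) + (-1) = -18635; answer -18635

-18635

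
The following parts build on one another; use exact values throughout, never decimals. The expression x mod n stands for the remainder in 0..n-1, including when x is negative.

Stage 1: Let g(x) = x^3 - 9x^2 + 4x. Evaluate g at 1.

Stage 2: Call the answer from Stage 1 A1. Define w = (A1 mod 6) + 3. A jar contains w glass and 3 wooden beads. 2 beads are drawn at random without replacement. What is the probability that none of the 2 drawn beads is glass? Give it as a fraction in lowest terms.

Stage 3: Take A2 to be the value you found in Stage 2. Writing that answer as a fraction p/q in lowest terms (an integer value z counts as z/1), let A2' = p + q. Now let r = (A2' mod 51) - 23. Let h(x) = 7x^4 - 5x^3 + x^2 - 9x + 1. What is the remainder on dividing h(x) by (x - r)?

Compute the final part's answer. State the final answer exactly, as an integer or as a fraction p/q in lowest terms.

Stage 1: 1*(1)^3 - 9*(1)^2 + 4*(1)^1 = (1) + (-9) + (4) = -4; answer -4
Stage 2: A1 = -4; w = 5; total draws C(8,2) = 28; favorable C(3,2) = 3; P = 3/28; answer 3/28
Stage 3: A2 = 3/28; threaded value p + q = 31; r = 8; remainder = value at the root: 7*(8)^4 - 5*(8)^3 + 1*(8)^2 - 9*(8)^1 + 1 = (28672) + (-2560) + (64) + (-72) + (1) = 26105; answer 26105

26105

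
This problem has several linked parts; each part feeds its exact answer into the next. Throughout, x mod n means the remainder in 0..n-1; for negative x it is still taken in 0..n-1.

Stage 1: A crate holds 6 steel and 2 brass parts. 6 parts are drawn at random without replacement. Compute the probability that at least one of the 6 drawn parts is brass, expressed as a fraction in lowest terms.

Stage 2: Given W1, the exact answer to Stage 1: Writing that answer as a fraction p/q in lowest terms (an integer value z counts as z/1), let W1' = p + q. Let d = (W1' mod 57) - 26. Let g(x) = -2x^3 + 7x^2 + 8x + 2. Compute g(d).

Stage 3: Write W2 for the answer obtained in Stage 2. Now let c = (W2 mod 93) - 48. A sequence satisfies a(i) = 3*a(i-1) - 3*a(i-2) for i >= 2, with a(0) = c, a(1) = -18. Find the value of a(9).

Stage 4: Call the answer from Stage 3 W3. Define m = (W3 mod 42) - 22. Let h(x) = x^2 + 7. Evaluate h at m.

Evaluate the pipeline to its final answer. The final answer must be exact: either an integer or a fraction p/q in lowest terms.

107

Stage 1: total draws C(8,6) = 28; complement C(6,6) = 1; favorable 28 - 1 = 27; P = 27/28; answer 27/28
Stage 2: W1 = 27/28; threaded value p + q = 55; d = 29; -2*(29)^3 + 7*(29)^2 + 8*(29)^1 + 2 = (-48778) + (5887) + (232) + (2) = -42657; answer -42657
Stage 3: W2 = -42657; c = -18; a(2) = 3*(-18) - 3*(-18) = 0; iterating: a(2)=0, a(3)=54, a(4)=162, a(5)=324, a(6)=486, a(7)=486, a(8)=0, a(9)=-1458; answer -1458
Stage 4: W3 = -1458; m = -10; 1*(-10)^2 + 7 = (100) + (7) = 107; answer 107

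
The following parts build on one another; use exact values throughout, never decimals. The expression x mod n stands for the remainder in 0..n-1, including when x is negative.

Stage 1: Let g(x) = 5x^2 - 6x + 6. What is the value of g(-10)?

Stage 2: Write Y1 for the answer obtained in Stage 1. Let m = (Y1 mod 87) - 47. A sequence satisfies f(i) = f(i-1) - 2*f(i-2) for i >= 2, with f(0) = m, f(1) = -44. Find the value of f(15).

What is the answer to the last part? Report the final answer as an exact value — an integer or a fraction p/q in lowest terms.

3370

Stage 1: 5*(-10)^2 - 6*(-10)^1 + 6 = (500) + (60) + (6) = 566; answer 566
Stage 2: Y1 = 566; m = -3; f(2) = 1*(-44) - 2*(-3) = -38; iterating: f(2)=-38, f(3)=50, f(4)=126, f(5)=26, f(6)=-226, f(7)=-278, f(8)=174, f(9)=730, f(10)=382, f(11)=-1078, f(12)=-1842, f(13)=314, f(14)=3998, f(15)=3370; answer 3370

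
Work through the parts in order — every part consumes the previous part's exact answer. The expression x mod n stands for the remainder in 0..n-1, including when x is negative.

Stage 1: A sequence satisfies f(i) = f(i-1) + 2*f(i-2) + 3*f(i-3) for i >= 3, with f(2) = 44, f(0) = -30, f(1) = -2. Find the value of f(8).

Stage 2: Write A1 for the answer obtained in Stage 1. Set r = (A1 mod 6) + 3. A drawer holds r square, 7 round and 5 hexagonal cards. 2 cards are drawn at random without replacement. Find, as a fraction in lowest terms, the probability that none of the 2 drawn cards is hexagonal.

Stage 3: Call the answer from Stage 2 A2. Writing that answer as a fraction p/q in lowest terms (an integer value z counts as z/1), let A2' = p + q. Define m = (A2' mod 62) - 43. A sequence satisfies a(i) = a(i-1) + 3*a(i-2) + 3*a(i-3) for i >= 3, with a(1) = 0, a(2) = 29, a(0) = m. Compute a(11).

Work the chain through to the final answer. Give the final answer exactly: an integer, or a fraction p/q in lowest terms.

73745

Stage 1: f(3) = 1*(44) + 2*(-2) + 3*(-30) = -50; iterating: f(3)=-50, f(4)=32, f(5)=64, f(6)=-22, f(7)=202, f(8)=350; answer 350
Stage 2: A1 = 350; r = 5; total draws C(17,2) = 136; favorable C(12,2) = 66; P = 33/68; answer 33/68
Stage 3: A2 = 33/68; threaded value p + q = 101; m = -4; a(3) = 1*(29) + 3*(0) + 3*(-4) = 17; iterating: a(3)=17, a(4)=104, a(5)=242, a(6)=605, a(7)=1643, a(8)=4184, a(9)=10928, a(10)=28409, a(11)=73745; answer 73745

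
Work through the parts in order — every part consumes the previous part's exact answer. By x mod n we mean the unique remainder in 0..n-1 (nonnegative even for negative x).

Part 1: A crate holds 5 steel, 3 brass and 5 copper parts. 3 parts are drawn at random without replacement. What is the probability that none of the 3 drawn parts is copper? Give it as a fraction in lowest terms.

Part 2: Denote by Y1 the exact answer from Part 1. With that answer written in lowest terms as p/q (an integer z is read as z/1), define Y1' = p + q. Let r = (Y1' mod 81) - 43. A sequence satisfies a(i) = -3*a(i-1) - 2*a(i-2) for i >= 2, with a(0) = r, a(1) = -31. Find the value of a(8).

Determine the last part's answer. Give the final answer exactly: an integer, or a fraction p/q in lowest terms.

Part 1: total draws C(13,3) = 286; favorable C(8,3) = 56; P = 28/143; answer 28/143
Part 2: Y1 = 28/143; threaded value p + q = 171; r = -34; a(2) = -3*(-31) - 2*(-34) = 161; iterating: a(2)=161, a(3)=-421, a(4)=941, a(5)=-1981, a(6)=4061, a(7)=-8221, a(8)=16541; answer 16541

16541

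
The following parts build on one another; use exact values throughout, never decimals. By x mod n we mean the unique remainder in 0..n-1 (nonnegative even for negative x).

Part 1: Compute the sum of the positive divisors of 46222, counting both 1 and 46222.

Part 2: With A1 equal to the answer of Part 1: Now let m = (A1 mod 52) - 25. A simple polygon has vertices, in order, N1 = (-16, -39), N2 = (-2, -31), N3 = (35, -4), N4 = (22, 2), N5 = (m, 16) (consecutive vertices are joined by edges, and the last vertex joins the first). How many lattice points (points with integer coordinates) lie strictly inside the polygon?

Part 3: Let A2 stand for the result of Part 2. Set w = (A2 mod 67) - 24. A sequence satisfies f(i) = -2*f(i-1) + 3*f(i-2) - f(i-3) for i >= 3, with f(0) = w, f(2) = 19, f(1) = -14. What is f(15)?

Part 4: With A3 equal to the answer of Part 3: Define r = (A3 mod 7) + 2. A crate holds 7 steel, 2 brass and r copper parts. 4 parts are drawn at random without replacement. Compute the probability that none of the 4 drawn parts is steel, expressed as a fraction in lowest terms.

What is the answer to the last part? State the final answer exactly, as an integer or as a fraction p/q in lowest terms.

Part 1: 46222 = 2 * 11^2 * 191; sigma = (1 + 2) * (1 + 11 + 121) * (1 + 191) = 3 * 133 * 192 = 76608; answer 76608
Part 2: A1 = 76608; m = -13; cross terms: (-16*-31 - -2*-39)=418, (-2*-4 - 35*-31)=1093, (35*2 - 22*-4)=158, (22*16 - -13*2)=378, (-13*-39 - -16*16)=763; twice the area = |2810| = 2810; area = 1405; boundary points = 2 + 1 + 1 + 7 + 1 = 12; strictly interior points = area - boundary/2 + 1 = 1400; answer 1400
Part 3: A2 = 1400; w = 36; f(3) = -2*(19) + 3*(-14) - 1*(36) = -116; iterating: f(3)=-116, f(4)=303, f(5)=-973, f(6)=2971, f(7)=-9164, f(8)=28214, f(9)=-86891, f(10)=267588, f(11)=-824063, f(12)=2537781, f(13)=-7815339, f(14)=24068084, f(15)=-74119966; answer -74119966
Part 4: A3 = -74119966; r = 5; total draws C(14,4) = 1001; favorable C(7,4) = 35; P = 5/143; answer 5/143

5/143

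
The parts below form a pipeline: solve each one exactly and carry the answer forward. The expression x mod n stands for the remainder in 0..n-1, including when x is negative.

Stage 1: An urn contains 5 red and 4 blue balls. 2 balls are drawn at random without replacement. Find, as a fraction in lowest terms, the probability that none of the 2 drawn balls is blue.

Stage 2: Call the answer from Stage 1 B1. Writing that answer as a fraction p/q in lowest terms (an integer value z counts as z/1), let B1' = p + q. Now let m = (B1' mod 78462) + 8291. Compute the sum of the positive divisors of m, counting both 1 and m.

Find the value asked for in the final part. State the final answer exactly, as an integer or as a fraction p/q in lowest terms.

Stage 1: total draws C(9,2) = 36; favorable C(5,2) = 10; P = 5/18; answer 5/18
Stage 2: B1 = 5/18; threaded value p + q = 23; m = 8314; 8314 = 2 * 4157; sigma = (1 + 2) * (1 + 4157) = 3 * 4158 = 12474; answer 12474

12474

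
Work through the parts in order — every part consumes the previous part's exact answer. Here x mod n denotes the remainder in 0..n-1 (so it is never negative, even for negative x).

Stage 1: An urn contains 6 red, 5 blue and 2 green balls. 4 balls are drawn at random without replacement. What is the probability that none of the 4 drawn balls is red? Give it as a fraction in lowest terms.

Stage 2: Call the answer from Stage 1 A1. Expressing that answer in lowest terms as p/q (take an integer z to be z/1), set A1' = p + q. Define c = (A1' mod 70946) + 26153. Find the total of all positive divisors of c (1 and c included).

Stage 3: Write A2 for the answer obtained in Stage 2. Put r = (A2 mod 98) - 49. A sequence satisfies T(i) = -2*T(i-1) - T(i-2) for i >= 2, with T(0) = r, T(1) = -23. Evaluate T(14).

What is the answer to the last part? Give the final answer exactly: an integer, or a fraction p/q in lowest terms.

-263

Stage 1: total draws C(13,4) = 715; favorable C(7,4) = 35; P = 7/143; answer 7/143
Stage 2: A1 = 7/143; threaded value p + q = 150; c = 26303; 26303 = 29 * 907; sigma = (1 + 29) * (1 + 907) = 30 * 908 = 27240; answer 27240
Stage 3: A2 = 27240; r = 45; T(2) = -2*(-23) - 1*(45) = 1; iterating: T(2)=1, T(3)=21, T(4)=-43, T(5)=65, T(6)=-87, T(7)=109, T(8)=-131, T(9)=153, T(10)=-175, T(11)=197, T(12)=-219, T(13)=241, T(14)=-263; answer -263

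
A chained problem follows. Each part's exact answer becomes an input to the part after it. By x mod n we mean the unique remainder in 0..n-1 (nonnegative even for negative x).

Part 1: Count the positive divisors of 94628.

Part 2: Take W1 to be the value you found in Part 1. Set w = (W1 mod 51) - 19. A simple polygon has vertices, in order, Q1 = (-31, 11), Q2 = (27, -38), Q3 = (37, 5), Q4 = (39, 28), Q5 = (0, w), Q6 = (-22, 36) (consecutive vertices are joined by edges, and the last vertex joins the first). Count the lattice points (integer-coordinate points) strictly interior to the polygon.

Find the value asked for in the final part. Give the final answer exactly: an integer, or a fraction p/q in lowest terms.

1853

Part 1: 94628 = 2^2 * 41 * 577; number of divisors = (2+1) * (1+1) * (1+1) = 12; answer 12
Part 2: W1 = 12; w = -7; cross terms: (-31*-38 - 27*11)=881, (27*5 - 37*-38)=1541, (37*28 - 39*5)=841, (39*-7 - 0*28)=-273, (0*36 - -22*-7)=-154, (-22*11 - -31*36)=874; twice the area = |3710| = 3710; area = 1855; boundary points = 1 + 1 + 1 + 1 + 1 + 1 = 6; strictly interior points = area - boundary/2 + 1 = 1853; answer 1853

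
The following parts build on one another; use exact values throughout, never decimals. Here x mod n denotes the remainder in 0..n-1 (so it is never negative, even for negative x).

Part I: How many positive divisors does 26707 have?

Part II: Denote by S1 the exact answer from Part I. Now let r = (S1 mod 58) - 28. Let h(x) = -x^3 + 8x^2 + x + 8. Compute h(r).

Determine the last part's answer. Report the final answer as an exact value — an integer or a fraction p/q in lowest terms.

18416

Part I: 26707 = 17 * 1571; number of divisors = (1+1) * (1+1) = 4; answer 4
Part II: S1 = 4; r = -24; -1*(-24)^3 + 8*(-24)^2 + 1*(-24)^1 + 8 = (13824) + (4608) + (-24) + (8) = 18416; answer 18416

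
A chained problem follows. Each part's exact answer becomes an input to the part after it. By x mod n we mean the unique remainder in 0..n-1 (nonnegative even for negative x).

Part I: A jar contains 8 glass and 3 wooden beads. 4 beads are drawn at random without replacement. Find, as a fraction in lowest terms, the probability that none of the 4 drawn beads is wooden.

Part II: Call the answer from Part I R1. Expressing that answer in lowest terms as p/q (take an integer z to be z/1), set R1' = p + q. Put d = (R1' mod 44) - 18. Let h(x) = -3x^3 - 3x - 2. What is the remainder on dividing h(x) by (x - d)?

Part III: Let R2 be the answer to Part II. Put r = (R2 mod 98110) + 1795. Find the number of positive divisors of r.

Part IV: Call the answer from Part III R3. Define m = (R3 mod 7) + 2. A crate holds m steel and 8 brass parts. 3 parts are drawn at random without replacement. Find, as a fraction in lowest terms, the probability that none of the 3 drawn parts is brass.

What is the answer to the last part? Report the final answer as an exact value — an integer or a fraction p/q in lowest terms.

Part I: total draws C(11,4) = 330; favorable C(8,4) = 70; P = 7/33; answer 7/33
Part II: R1 = 7/33; threaded value p + q = 40; d = 22; remainder = value at the root: -3*(22)^3 - 3*(22)^1 - 2 = (-31944) + (-66) + (-2) = -32012; answer -32012
Part III: R2 = -32012; r = 67893; 67893 = 3 * 7 * 53 * 61; number of divisors = (1+1) * (1+1) * (1+1) * (1+1) = 16; answer 16
Part IV: R3 = 16; m = 4; total draws C(12,3) = 220; favorable C(4,3) = 4; P = 1/55; answer 1/55

1/55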